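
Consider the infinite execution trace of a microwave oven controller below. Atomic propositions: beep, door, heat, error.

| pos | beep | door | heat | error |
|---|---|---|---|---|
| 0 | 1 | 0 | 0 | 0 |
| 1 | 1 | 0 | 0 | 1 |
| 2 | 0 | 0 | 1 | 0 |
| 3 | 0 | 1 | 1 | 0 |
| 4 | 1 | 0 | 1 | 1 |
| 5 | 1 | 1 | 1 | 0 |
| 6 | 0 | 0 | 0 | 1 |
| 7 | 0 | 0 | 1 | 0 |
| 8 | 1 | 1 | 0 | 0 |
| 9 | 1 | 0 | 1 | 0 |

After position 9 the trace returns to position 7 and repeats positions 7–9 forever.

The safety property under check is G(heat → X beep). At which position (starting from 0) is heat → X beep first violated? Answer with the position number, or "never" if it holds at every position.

Check heat → X beep at each position in order: 0 ✓, 1 ✓.
At position 2 the labels are {heat} and the next position 3 has {door, heat}, so heat → X beep is false there. This is the first violation.

2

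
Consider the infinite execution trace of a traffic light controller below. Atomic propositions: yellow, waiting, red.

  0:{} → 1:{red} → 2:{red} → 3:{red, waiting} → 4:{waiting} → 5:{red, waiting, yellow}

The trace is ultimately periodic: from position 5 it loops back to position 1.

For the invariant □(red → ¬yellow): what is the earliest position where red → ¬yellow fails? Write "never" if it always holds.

Check red → ¬yellow at each position in order: 0 ✓, 1 ✓, 2 ✓, 3 ✓, 4 ✓.
At position 5 the labels are {red, waiting, yellow}, so red → ¬yellow is false there. This is the first violation.

5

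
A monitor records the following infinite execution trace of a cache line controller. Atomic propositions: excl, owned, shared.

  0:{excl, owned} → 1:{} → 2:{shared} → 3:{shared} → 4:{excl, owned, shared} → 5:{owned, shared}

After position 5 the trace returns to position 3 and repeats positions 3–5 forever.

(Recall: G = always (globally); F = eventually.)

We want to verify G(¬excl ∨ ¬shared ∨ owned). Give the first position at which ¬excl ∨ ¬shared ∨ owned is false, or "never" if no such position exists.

¬excl ∨ ¬shared ∨ owned holds at every position 0..5, and those are all the positions the trace ever visits, so the invariant G(¬excl ∨ ¬shared ∨ owned) is never violated.

never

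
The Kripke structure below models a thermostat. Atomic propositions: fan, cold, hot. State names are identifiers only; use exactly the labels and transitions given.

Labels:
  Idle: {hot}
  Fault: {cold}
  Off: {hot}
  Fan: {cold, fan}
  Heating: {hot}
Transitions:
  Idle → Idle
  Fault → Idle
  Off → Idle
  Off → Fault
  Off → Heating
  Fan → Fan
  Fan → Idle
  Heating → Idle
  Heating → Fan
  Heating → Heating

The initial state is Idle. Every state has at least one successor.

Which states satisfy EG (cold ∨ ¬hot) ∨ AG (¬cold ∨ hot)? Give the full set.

States satisfying cold ∨ ¬hot: {Fault, Fan}.
States satisfying EG (cold ∨ ¬hot): {Fan}.
States satisfying ¬cold ∨ hot: {Idle, Off, Heating}.
States satisfying AG (¬cold ∨ hot): {Idle}.
States satisfying EG (cold ∨ ¬hot) ∨ AG (¬cold ∨ hot): {Idle, Fan}.

{Idle, Fan}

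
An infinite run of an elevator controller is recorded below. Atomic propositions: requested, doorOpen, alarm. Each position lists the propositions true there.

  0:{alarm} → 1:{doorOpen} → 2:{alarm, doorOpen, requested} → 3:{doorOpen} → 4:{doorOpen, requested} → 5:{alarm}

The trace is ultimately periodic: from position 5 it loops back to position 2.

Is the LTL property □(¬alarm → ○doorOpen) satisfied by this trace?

¬alarm → ○doorOpen must hold at every position from 0 onward. It fails at position 4, so □(¬alarm → ○doorOpen) is false.
Positions where ¬alarm holds: 1, 3, 4.
Check ○doorOpen at each: 1→ok, 3→ok, 4→fails.

Does not hold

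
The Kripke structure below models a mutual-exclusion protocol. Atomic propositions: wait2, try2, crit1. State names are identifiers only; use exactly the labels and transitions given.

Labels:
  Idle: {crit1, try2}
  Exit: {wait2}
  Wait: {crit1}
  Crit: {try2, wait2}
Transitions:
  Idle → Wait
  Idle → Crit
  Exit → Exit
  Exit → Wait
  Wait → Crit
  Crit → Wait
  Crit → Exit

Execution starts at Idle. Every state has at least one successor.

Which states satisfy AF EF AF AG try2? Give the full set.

States satisfying EF AF AG try2: ∅.
States satisfying AF EF AF AG try2: ∅.

none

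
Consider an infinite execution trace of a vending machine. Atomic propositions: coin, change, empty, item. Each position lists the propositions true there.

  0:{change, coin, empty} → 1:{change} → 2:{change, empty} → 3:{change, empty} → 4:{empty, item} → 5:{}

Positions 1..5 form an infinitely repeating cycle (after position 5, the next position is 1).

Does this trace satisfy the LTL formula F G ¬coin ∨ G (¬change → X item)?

G ¬coin holds at position 1, which is reachable from 0, so F G ¬coin holds.
¬change → X item must hold at every position from 0 onward. It fails at position 4, so G (¬change → X item) is false.
Positions where ¬change holds: 4, 5.
Check X item at each: 4→fails, 5→fails.
At position 0: F G ¬coin is true; G (¬change → X item) is false; so F G ¬coin ∨ G (¬change → X item) is true.

Satisfied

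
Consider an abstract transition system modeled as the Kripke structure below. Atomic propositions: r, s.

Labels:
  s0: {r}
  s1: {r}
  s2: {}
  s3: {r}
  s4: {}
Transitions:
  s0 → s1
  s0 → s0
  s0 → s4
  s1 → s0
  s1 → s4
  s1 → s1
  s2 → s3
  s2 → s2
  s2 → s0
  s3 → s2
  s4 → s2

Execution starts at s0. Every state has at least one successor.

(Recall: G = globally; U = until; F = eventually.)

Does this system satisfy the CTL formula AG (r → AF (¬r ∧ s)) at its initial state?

Violated

States satisfying r → AF (¬r ∧ s): {s2, s4}.
States satisfying AG (r → AF (¬r ∧ s)): ∅.
s0 is reachable from s0 and violates r → AF (¬r ∧ s), so AG fails at s0.
s0 ∉ Sat(AG (r → AF (¬r ∧ s))).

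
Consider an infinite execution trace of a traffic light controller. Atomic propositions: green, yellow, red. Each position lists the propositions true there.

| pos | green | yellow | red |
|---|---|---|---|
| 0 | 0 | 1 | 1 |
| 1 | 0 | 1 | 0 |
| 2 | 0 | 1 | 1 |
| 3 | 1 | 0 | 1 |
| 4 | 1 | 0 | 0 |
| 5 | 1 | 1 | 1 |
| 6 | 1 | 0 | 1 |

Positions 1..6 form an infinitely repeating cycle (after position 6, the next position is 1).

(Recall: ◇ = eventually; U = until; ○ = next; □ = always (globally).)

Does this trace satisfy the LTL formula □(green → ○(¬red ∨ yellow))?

green → ○(¬red ∨ yellow) must hold at every position from 0 onward. It fails at position 5, so □(green → ○(¬red ∨ yellow)) is false.
Positions where green holds: 3, 4, 5, 6.
Check ○(¬red ∨ yellow) at each: 3→ok, 4→ok, 5→fails, 6→ok.

Violated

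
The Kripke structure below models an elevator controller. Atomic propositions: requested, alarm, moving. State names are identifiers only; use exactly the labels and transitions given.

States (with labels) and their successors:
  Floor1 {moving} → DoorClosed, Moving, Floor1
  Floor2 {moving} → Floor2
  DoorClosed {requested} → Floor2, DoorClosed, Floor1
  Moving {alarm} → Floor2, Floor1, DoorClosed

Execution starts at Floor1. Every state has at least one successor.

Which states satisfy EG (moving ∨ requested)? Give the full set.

States satisfying moving ∨ requested: {Floor1, Floor2, DoorClosed}.
States satisfying EG (moving ∨ requested): {Floor1, Floor2, DoorClosed}.

{Floor1, Floor2, DoorClosed}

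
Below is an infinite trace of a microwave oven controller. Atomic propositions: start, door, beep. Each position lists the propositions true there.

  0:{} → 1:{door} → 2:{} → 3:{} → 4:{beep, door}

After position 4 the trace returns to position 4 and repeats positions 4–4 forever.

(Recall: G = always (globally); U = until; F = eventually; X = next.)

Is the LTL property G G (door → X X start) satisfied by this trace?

G (door → X X start) must hold at every position from 0 onward. It fails at position 0, so G G (door → X X start) is false.

No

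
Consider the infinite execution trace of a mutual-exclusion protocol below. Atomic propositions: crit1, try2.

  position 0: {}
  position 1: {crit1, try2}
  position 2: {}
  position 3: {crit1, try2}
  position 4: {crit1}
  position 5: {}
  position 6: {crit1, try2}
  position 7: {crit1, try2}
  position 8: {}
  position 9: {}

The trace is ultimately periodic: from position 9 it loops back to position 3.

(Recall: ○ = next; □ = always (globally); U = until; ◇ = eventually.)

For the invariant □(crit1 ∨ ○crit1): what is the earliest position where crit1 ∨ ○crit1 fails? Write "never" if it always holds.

Check crit1 ∨ ○crit1 at each position in order: 0 ✓, 1 ✓, 2 ✓, 3 ✓, 4 ✓, 5 ✓, 6 ✓, 7 ✓.
At position 8 the labels are {} and the next position 9 has {}, so crit1 ∨ ○crit1 is false there. This is the first violation.

8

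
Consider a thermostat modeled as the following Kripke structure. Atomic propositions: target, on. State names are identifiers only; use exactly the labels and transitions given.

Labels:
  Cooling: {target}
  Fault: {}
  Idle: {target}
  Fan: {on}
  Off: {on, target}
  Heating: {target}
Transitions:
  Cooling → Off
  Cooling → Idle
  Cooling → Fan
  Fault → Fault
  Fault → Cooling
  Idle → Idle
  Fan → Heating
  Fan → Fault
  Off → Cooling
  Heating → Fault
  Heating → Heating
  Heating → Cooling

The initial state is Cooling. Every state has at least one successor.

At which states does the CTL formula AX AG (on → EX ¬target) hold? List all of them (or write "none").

States satisfying AG (on → EX ¬target): {Idle}.
States satisfying AX AG (on → EX ¬target): {Idle}.

{Idle}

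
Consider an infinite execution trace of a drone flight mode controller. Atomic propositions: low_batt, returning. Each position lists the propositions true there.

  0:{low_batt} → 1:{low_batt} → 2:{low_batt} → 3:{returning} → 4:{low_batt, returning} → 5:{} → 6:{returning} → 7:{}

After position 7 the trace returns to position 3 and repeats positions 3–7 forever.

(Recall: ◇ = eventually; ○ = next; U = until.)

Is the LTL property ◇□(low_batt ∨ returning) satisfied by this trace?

No

□(low_batt ∨ returning) is false at every position 0..7, so it never becomes true and ◇□(low_batt ∨ returning) fails.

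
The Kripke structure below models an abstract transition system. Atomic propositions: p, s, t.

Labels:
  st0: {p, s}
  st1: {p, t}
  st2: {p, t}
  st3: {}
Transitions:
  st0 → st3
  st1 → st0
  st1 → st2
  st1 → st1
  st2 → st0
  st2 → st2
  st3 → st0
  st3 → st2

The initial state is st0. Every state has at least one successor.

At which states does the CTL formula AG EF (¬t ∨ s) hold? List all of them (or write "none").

States satisfying EF (¬t ∨ s): {st0, st1, st2, st3}.
States satisfying AG EF (¬t ∨ s): {st0, st1, st2, st3}.

{st0, st1, st2, st3}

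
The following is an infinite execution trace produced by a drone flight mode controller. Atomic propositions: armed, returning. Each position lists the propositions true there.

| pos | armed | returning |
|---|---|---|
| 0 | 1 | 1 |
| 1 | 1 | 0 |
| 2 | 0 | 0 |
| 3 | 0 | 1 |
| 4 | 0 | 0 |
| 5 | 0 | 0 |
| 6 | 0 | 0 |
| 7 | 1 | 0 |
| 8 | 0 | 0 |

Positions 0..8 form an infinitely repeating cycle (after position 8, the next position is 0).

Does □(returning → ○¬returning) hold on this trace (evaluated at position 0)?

Satisfied

returning → ○¬returning holds at every position 0..8, and those are all positions ever visited, so □(returning → ○¬returning) holds.
Positions where returning holds: 0, 3.
Check ○¬returning at each: 0→ok, 3→ok.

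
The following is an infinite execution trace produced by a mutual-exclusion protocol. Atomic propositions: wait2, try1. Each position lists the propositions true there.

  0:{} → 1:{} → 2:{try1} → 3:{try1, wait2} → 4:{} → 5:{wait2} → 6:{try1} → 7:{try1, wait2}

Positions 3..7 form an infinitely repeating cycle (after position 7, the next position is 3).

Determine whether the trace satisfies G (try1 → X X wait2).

No

try1 → X X wait2 must hold at every position from 0 onward. It fails at position 2, so G (try1 → X X wait2) is false.
Positions where try1 holds: 2, 3, 6, 7.
Check X X wait2 at each: 2→fails, 3→ok, 6→ok, 7→fails.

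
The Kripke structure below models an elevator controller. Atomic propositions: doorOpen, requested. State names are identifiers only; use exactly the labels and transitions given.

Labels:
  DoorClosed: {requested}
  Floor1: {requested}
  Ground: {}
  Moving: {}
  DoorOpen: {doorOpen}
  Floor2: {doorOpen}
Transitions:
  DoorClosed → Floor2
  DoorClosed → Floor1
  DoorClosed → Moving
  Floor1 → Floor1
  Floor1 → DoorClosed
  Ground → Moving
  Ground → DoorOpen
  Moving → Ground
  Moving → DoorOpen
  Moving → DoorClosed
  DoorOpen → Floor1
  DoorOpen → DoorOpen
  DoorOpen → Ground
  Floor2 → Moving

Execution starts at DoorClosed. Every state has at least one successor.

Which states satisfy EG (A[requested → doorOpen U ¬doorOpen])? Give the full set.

States satisfying A[requested → doorOpen U ¬doorOpen]: {DoorClosed, Floor1, Ground, Moving, Floor2}.
States satisfying EG (A[requested → doorOpen U ¬doorOpen]): {DoorClosed, Floor1, Ground, Moving, Floor2}.

{DoorClosed, Floor1, Ground, Moving, Floor2}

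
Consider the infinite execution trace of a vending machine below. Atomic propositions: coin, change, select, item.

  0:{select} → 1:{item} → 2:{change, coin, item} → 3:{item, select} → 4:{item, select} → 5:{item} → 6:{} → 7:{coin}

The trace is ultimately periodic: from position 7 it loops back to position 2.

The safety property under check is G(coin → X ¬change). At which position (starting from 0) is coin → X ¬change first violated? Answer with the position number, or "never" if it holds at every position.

7

Check coin → X ¬change at each position in order: 0 ✓, 1 ✓, 2 ✓, 3 ✓, 4 ✓, 5 ✓, 6 ✓.
At position 7 the labels are {coin} and the next position 2 has {change, coin, item}, so coin → X ¬change is false there. This is the first violation.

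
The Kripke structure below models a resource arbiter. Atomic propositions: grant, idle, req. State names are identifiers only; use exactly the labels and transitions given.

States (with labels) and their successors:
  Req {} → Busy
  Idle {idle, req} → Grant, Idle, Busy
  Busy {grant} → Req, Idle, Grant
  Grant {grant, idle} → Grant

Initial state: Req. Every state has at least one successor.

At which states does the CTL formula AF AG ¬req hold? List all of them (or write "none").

{Grant}

States satisfying AG ¬req: {Grant}.
States satisfying AF AG ¬req: {Grant}.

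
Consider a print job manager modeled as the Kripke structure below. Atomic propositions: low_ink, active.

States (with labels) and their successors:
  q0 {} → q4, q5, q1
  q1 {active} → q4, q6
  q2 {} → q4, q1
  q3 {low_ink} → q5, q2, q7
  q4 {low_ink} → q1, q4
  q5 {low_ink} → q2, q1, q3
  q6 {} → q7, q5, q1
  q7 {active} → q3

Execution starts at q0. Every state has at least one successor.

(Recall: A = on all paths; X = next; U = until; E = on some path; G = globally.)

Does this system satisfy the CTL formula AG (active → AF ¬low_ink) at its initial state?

Satisfied

States satisfying active → AF ¬low_ink: {q0, q1, q2, q3, q4, q5, q6, q7}.
States satisfying AG (active → AF ¬low_ink): {q0, q1, q2, q3, q4, q5, q6, q7}.
Every state reachable from q0 satisfies active → AF ¬low_ink.
q0 ∈ Sat(AG (active → AF ¬low_ink)).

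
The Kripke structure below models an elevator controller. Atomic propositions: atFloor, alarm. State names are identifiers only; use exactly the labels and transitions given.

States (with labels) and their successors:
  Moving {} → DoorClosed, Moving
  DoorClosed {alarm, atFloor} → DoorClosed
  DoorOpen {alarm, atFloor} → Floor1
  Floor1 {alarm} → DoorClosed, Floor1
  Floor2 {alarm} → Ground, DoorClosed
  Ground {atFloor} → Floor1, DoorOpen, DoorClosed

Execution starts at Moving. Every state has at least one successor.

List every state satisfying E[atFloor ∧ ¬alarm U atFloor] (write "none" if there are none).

{DoorClosed, DoorOpen, Ground}

States satisfying atFloor ∧ ¬alarm: {Ground}.
States satisfying atFloor: {DoorClosed, DoorOpen, Ground}.
States satisfying E[atFloor ∧ ¬alarm U atFloor]: {DoorClosed, DoorOpen, Ground}.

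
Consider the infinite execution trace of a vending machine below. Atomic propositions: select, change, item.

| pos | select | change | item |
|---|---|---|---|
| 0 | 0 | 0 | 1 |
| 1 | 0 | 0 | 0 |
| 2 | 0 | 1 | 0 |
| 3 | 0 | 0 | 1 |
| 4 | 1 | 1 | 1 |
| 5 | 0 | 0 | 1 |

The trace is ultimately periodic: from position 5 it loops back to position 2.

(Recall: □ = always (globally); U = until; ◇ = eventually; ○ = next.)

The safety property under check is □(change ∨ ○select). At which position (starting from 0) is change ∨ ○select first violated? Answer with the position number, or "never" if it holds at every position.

0

At position 0 the labels are {item} and the next position 1 has {}, so change ∨ ○select is false there. This is the first violation.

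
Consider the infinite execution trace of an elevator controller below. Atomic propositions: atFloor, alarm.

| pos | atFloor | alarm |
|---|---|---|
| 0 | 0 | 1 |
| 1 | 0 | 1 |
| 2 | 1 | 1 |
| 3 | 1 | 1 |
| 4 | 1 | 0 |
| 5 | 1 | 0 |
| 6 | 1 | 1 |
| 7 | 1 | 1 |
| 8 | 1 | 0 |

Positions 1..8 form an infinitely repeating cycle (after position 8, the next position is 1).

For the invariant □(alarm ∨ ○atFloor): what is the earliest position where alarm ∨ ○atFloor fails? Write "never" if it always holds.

Check alarm ∨ ○atFloor at each position in order: 0 ✓, 1 ✓, 2 ✓, 3 ✓, 4 ✓, 5 ✓, 6 ✓, 7 ✓.
At position 8 the labels are {atFloor} and the next position 1 has {alarm}, so alarm ∨ ○atFloor is false there. This is the first violation.

8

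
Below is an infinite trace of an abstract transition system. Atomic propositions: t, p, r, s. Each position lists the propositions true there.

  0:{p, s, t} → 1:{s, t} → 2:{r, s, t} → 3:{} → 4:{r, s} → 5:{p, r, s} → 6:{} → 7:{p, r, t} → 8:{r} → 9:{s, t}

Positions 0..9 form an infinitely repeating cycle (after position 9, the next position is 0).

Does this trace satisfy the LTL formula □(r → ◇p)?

r → ◇p holds at every position 0..9, and those are all positions ever visited, so □(r → ◇p) holds.
Positions where r holds: 2, 4, 5, 7, 8.
Check ◇p at each: 2→ok, 4→ok, 5→ok, 7→ok, 8→ok.

Yes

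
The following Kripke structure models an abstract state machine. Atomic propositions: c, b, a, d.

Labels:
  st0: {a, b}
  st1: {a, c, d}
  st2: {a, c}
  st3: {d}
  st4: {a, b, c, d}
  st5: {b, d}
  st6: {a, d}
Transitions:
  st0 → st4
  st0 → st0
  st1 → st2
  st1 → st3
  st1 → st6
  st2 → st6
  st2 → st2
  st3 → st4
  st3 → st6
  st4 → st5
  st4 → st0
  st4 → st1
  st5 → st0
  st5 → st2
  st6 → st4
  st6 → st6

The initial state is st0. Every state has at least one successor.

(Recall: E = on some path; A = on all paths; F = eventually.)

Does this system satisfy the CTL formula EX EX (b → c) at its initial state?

States satisfying EX (b → c): {st0, st1, st2, st3, st4, st5, st6}.
States satisfying EX EX (b → c): {st0, st1, st2, st3, st4, st5, st6}.
st0 ∈ Sat(EX EX (b → c)).

Satisfied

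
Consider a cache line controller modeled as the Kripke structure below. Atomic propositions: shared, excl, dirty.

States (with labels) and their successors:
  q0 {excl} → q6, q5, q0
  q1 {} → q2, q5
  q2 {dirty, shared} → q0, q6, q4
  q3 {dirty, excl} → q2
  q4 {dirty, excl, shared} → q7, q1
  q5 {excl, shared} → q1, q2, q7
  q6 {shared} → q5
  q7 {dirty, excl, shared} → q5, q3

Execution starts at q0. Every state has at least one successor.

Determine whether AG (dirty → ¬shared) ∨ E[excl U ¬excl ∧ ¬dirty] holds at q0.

States satisfying dirty → ¬shared: {q0, q1, q3, q5, q6}.
States satisfying AG (dirty → ¬shared): ∅.
States satisfying excl: {q0, q3, q4, q5, q7}.
States satisfying ¬excl ∧ ¬dirty: {q1, q6}.
States satisfying E[excl U ¬excl ∧ ¬dirty]: {q0, q1, q4, q5, q6, q7}.
States satisfying AG (dirty → ¬shared) ∨ E[excl U ¬excl ∧ ¬dirty]: {q0, q1, q4, q5, q6, q7}.
q0 ∈ Sat(AG (dirty → ¬shared) ∨ E[excl U ¬excl ∧ ¬dirty]).

Satisfied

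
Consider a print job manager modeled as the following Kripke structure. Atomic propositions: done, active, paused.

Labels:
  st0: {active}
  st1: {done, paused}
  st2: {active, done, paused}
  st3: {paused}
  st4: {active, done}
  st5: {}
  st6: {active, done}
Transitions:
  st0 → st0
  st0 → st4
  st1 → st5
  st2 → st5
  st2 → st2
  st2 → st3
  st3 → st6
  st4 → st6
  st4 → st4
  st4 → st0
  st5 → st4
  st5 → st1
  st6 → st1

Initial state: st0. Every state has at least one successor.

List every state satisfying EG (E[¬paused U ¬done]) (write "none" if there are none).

States satisfying E[¬paused U ¬done]: {st0, st3, st4, st5}.
States satisfying EG (E[¬paused U ¬done]): {st0, st4, st5}.

{st0, st4, st5}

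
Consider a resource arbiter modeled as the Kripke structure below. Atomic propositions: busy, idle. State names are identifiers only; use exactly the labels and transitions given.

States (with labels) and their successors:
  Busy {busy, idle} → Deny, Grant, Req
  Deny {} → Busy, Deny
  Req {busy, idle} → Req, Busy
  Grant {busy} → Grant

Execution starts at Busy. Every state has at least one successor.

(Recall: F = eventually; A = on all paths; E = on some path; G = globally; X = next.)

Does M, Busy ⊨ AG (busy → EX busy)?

Holds

States satisfying busy → EX busy: {Busy, Deny, Req, Grant}.
States satisfying AG (busy → EX busy): {Busy, Deny, Req, Grant}.
Every state reachable from Busy satisfies busy → EX busy.
Busy ∈ Sat(AG (busy → EX busy)).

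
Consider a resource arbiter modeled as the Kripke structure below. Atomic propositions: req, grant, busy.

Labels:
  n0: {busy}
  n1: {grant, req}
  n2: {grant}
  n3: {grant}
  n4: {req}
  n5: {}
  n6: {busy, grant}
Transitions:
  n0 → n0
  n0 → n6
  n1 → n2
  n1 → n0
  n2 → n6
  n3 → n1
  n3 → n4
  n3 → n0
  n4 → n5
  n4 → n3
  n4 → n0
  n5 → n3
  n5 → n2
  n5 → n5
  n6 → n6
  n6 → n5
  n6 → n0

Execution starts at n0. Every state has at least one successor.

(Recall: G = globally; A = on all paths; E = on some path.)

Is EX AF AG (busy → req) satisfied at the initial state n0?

Violated

States satisfying AF AG (busy → req): ∅.
States satisfying EX AF AG (busy → req): ∅.
No suitable path/successor from n0 witnesses the formula.
n0 ∉ Sat(EX AF AG (busy → req)).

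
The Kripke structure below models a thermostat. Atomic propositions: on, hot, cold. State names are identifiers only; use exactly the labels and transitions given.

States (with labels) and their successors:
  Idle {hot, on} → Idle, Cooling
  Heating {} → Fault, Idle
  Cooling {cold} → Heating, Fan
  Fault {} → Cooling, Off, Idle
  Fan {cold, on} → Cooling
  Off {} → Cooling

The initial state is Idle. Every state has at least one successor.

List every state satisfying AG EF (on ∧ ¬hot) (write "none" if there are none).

{Idle, Heating, Cooling, Fault, Fan, Off}

States satisfying EF (on ∧ ¬hot): {Idle, Heating, Cooling, Fault, Fan, Off}.
States satisfying AG EF (on ∧ ¬hot): {Idle, Heating, Cooling, Fault, Fan, Off}.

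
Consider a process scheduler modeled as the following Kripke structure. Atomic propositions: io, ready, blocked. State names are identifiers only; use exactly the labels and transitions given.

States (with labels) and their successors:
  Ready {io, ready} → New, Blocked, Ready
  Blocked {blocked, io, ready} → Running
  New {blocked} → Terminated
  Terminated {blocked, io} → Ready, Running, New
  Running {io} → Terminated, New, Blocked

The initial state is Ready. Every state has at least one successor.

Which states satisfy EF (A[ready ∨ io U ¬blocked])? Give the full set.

States satisfying A[ready ∨ io U ¬blocked]: {Ready, Blocked, Running}.
States satisfying EF (A[ready ∨ io U ¬blocked]): {Ready, Blocked, New, Terminated, Running}.

{Ready, Blocked, New, Terminated, Running}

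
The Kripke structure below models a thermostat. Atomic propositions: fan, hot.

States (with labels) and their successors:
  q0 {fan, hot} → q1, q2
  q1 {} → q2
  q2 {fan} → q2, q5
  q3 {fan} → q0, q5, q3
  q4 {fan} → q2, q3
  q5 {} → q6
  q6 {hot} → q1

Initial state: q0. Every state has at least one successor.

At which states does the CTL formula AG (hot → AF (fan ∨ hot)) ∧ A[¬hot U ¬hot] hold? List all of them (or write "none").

{q1, q2, q3, q4, q5}

States satisfying hot → AF (fan ∨ hot): {q0, q1, q2, q3, q4, q5, q6}.
States satisfying AG (hot → AF (fan ∨ hot)): {q0, q1, q2, q3, q4, q5, q6}.
States satisfying ¬hot: {q1, q2, q3, q4, q5}.
States satisfying A[¬hot U ¬hot]: {q1, q2, q3, q4, q5}.
States satisfying AG (hot → AF (fan ∨ hot)) ∧ A[¬hot U ¬hot]: {q1, q2, q3, q4, q5}.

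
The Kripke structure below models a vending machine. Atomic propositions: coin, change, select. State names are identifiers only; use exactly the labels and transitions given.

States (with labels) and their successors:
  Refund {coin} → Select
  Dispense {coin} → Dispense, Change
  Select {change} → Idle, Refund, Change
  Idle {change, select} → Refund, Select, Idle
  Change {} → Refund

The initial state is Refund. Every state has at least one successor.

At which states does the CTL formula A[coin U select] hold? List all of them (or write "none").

{Idle}

States satisfying coin: {Refund, Dispense}.
States satisfying select: {Idle}.
States satisfying A[coin U select]: {Idle}.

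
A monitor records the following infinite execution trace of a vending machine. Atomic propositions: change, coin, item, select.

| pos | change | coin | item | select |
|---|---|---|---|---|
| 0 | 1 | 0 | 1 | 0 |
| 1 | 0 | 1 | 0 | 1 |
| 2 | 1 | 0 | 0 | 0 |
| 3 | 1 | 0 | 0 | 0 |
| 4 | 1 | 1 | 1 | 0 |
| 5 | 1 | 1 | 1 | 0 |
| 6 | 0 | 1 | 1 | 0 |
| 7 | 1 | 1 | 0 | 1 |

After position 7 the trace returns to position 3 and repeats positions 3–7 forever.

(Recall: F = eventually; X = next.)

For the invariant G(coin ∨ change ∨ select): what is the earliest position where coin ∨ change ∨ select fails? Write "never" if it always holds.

never

coin ∨ change ∨ select holds at every position 0..7, and those are all the positions the trace ever visits, so the invariant G(coin ∨ change ∨ select) is never violated.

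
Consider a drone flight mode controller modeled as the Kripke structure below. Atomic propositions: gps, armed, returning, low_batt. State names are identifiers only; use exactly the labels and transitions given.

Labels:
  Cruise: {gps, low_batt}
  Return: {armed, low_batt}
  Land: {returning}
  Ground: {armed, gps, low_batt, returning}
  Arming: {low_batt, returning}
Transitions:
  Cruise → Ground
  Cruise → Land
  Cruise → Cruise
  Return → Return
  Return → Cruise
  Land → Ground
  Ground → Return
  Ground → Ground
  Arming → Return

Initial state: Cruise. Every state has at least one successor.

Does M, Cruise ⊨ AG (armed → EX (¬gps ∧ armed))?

Holds

States satisfying armed → EX (¬gps ∧ armed): {Cruise, Return, Land, Ground, Arming}.
States satisfying AG (armed → EX (¬gps ∧ armed)): {Cruise, Return, Land, Ground, Arming}.
Every state reachable from Cruise satisfies armed → EX (¬gps ∧ armed).
Cruise ∈ Sat(AG (armed → EX (¬gps ∧ armed))).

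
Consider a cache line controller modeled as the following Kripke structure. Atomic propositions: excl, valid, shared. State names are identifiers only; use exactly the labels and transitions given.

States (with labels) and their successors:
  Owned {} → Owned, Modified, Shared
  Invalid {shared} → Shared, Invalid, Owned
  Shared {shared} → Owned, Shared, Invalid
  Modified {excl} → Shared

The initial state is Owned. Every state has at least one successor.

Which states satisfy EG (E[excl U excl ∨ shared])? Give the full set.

States satisfying E[excl U excl ∨ shared]: {Invalid, Shared, Modified}.
States satisfying EG (E[excl U excl ∨ shared]): {Invalid, Shared, Modified}.

{Invalid, Shared, Modified}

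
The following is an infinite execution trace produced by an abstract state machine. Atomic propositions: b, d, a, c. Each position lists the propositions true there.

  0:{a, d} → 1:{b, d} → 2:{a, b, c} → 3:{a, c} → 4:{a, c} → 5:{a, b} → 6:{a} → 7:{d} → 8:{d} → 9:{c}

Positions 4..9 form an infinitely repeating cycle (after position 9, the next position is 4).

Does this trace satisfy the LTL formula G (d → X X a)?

d → X X a must hold at every position from 0 onward. It fails at position 7, so G (d → X X a) is false.
Positions where d holds: 0, 1, 7, 8.
Check X X a at each: 0→ok, 1→ok, 7→fails, 8→ok.

Does not hold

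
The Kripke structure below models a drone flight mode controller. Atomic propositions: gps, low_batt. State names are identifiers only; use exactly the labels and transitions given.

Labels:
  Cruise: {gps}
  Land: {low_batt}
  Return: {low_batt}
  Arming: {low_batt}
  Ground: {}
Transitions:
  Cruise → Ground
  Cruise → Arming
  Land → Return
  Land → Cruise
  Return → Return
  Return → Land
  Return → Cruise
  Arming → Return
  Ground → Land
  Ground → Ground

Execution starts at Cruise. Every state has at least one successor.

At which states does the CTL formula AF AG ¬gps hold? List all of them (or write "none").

States satisfying AG ¬gps: ∅.
States satisfying AF AG ¬gps: ∅.

none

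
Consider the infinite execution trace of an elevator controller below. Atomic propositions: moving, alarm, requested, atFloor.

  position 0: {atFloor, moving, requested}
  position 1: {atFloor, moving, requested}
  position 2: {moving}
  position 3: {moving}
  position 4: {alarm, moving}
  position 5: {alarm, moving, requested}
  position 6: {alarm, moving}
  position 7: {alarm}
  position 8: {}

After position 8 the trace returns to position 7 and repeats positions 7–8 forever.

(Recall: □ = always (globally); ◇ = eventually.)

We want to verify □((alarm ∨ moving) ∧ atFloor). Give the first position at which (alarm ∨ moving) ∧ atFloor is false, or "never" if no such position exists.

Check (alarm ∨ moving) ∧ atFloor at each position in order: 0 ✓, 1 ✓.
At position 2 the labels are {moving}, so (alarm ∨ moving) ∧ atFloor is false there. This is the first violation.

2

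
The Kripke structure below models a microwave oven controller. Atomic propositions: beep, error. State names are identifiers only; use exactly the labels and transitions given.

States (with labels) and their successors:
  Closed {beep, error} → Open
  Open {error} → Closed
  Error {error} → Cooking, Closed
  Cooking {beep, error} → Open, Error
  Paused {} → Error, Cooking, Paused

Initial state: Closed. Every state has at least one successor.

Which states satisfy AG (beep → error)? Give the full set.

{Closed, Open, Error, Cooking, Paused}

States satisfying beep → error: {Closed, Open, Error, Cooking, Paused}.
States satisfying AG (beep → error): {Closed, Open, Error, Cooking, Paused}.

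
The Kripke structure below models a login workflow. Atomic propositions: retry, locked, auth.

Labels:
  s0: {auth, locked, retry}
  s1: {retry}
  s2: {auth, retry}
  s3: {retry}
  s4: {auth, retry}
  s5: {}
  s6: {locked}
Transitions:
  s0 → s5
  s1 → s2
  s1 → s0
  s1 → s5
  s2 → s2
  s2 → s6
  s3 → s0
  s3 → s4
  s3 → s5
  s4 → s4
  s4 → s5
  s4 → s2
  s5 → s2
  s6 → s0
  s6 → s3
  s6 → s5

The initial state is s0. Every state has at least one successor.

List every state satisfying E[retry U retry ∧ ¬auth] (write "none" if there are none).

States satisfying retry: {s0, s1, s2, s3, s4}.
States satisfying retry ∧ ¬auth: {s1, s3}.
States satisfying E[retry U retry ∧ ¬auth]: {s1, s3}.

{s1, s3}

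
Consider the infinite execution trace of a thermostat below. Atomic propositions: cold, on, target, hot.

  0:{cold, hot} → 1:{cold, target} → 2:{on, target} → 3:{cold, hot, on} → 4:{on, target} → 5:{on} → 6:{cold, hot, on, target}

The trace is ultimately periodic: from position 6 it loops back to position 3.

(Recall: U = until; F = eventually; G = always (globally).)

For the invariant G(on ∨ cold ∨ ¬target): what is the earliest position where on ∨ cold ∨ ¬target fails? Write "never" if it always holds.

on ∨ cold ∨ ¬target holds at every position 0..6, and those are all the positions the trace ever visits, so the invariant G(on ∨ cold ∨ ¬target) is never violated.

never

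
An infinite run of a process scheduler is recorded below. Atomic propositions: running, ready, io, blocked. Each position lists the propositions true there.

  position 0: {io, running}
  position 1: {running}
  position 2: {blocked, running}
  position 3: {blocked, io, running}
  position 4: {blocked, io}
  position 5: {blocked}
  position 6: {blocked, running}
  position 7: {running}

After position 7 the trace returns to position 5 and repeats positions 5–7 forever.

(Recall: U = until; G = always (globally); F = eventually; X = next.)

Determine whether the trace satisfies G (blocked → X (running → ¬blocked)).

blocked → X (running → ¬blocked) must hold at every position from 0 onward. It fails at position 2, so G (blocked → X (running → ¬blocked)) is false.
Positions where blocked holds: 2, 3, 4, 5, 6.
Check X (running → ¬blocked) at each: 2→fails, 3→ok, 4→ok, 5→fails, 6→ok.

Does not hold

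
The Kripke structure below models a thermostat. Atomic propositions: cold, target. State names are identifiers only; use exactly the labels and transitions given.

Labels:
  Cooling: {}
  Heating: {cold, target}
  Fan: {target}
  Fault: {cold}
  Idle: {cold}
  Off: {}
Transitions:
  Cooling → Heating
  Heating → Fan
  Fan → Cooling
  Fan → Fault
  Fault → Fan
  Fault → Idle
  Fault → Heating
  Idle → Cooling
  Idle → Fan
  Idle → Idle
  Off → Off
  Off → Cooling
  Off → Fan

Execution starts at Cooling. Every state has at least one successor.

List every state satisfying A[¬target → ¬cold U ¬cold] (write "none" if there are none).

{Cooling, Heating, Fan, Off}

States satisfying ¬target → ¬cold: {Cooling, Heating, Fan, Off}.
States satisfying ¬cold: {Cooling, Fan, Off}.
States satisfying A[¬target → ¬cold U ¬cold]: {Cooling, Heating, Fan, Off}.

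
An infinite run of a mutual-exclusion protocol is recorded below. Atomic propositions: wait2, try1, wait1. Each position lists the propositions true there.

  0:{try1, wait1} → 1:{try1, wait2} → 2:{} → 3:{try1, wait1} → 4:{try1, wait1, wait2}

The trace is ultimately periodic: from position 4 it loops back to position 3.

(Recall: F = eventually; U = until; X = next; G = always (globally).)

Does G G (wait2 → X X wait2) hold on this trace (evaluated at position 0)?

No

G (wait2 → X X wait2) must hold at every position from 0 onward. It fails at position 0, so G G (wait2 → X X wait2) is false.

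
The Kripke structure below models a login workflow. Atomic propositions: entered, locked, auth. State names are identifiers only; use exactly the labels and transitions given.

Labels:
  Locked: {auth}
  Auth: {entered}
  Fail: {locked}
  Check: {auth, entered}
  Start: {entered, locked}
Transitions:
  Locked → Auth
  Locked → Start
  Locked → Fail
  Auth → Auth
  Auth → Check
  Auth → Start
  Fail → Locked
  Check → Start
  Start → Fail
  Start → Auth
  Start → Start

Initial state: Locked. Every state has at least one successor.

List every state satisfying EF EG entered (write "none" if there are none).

States satisfying EG entered: {Auth, Check, Start}.
States satisfying EF EG entered: {Locked, Auth, Fail, Check, Start}.

{Locked, Auth, Fail, Check, Start}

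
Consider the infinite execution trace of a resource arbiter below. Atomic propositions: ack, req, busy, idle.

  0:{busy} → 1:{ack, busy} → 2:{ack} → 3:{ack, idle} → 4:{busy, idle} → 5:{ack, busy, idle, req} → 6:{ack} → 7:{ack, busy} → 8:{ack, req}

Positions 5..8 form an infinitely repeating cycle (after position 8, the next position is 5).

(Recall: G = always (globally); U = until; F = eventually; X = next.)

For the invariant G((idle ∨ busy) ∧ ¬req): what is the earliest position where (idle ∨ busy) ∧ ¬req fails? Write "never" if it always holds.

2

Check (idle ∨ busy) ∧ ¬req at each position in order: 0 ✓, 1 ✓.
At position 2 the labels are {ack}, so (idle ∨ busy) ∧ ¬req is false there. This is the first violation.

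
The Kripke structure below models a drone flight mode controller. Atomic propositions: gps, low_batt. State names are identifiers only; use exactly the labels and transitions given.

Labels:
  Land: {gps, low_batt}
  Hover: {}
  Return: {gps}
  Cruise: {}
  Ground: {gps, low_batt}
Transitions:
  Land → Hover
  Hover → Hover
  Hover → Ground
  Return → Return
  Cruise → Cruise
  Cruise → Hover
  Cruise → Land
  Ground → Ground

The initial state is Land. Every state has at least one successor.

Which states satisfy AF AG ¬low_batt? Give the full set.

{Return}

States satisfying AG ¬low_batt: {Return}.
States satisfying AF AG ¬low_batt: {Return}.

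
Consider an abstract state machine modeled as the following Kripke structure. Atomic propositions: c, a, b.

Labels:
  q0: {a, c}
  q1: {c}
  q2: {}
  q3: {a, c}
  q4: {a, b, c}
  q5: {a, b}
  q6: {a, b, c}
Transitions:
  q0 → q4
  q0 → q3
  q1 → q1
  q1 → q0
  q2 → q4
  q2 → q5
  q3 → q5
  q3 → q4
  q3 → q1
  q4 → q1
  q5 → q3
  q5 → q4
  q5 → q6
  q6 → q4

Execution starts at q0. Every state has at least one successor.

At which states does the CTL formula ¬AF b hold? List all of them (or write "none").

{q0, q1, q3}

States satisfying b: {q4, q5, q6}.
States satisfying AF b: {q2, q4, q5, q6}.
States satisfying ¬AF b: {q0, q1, q3}.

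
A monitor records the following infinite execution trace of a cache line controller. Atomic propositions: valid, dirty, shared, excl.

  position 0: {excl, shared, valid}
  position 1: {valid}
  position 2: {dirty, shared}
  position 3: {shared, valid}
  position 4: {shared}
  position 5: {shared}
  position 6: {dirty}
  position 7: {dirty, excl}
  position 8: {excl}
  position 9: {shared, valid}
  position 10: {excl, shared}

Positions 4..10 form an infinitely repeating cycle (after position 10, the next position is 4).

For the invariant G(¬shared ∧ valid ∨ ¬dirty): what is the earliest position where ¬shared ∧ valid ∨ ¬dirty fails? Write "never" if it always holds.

2

Check ¬shared ∧ valid ∨ ¬dirty at each position in order: 0 ✓, 1 ✓.
At position 2 the labels are {dirty, shared}, so ¬shared ∧ valid ∨ ¬dirty is false there. This is the first violation.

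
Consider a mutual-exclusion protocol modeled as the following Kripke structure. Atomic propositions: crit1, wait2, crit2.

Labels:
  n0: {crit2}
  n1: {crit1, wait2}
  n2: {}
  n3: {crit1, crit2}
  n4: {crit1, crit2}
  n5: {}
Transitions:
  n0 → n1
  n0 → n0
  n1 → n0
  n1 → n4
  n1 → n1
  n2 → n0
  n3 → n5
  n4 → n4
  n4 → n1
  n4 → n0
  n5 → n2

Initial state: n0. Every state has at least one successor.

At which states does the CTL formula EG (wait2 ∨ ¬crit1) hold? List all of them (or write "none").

States satisfying wait2 ∨ ¬crit1: {n0, n1, n2, n5}.
States satisfying EG (wait2 ∨ ¬crit1): {n0, n1, n2, n5}.

{n0, n1, n2, n5}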